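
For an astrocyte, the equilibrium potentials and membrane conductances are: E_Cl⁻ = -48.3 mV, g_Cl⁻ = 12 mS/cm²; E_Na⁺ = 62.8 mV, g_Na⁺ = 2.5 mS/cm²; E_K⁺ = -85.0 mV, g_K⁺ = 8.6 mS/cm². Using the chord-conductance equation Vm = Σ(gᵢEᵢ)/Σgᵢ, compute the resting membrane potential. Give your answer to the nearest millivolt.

-50 mV

Σ gᵢEᵢ = 12·(-48.3) + 2.5·(62.8) + 8.6·(-85.0) = -1153.60
Σ gᵢ = 12 + 2.5 + 8.6 = 23.1
Vm = -1153.60 / 23.1 = -49.94 mV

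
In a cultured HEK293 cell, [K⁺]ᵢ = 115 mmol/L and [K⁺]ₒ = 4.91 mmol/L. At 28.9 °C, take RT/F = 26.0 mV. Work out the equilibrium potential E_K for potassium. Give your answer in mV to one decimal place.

-82.0 mV

E = (26.0/z) · ln([K⁺]_out/[K⁺]_in) with z = +1.
= (26.0/1) · ln(4.91/115) = 26.00 · ln(0.0427)
= 26.00 · (-3.1537) = -82.00 mV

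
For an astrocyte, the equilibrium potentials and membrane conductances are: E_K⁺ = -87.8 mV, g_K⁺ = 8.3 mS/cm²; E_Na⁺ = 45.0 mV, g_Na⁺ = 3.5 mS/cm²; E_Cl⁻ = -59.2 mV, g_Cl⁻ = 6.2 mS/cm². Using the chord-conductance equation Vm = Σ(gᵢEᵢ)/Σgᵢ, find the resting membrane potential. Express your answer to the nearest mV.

-52 mV

Σ gᵢEᵢ = 8.3·(-87.8) + 3.5·(45.0) + 6.2·(-59.2) = -938.28
Σ gᵢ = 8.3 + 3.5 + 6.2 = 18
Vm = -938.28 / 18 = -52.13 mV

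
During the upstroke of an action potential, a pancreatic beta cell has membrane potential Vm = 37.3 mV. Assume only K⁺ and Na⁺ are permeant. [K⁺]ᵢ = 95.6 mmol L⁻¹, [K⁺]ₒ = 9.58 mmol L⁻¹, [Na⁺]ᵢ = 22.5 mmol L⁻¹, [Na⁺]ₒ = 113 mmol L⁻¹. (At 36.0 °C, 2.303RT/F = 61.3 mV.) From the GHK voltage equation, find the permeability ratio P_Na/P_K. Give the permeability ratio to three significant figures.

Let α = P_Na/P_K. GHK: Vm = 61.3·log₁₀[(Kₒ + α·Naₒ)/(Kᵢ + α·Naᵢ)].
10^(Vm/61.3) = 10^(37.3/61.3) = 4.0596
So 4.0596·(Kᵢ + α·Naᵢ) = Kₒ + α·Naₒ → α = (4.0596·95.6 − 9.58) / (113.0 − 4.0596·22.5)
α = (388.1 − 9.58) / (113.0 − 91.34) = 378.5/21.66 = 17.48

17.5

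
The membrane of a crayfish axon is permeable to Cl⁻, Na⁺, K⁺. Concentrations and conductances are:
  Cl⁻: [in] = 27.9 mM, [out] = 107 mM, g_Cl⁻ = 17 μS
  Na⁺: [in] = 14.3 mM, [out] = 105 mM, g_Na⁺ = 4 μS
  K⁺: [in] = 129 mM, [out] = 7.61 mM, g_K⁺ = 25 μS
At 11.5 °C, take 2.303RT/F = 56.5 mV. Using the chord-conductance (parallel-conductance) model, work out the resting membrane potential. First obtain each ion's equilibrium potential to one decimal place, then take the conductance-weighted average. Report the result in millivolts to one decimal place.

E_Cl⁻ = (56.5/-1)·log₁₀(107/27.9) = -33.0 mV
E_Na⁺ = (56.5/1)·log₁₀(105/14.3) = 48.9 mV
E_K⁺ = (56.5/1)·log₁₀(7.61/129) = -69.5 mV
Vm = (Σ gᵢEᵢ)/(Σ gᵢ) = (17·-33.0 + 4·48.9 + 25·-69.5) / (17 + 4 + 25)
= -2102.90 / 46 = -45.72 mV

-45.7 mV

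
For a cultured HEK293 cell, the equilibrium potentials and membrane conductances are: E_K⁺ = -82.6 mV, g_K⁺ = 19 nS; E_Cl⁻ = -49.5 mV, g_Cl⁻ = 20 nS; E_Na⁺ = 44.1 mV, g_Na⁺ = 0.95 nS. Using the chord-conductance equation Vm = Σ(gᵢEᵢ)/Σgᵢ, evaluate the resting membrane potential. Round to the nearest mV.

-63 mV

Σ gᵢEᵢ = 19·(-82.6) + 20·(-49.5) + 0.95·(44.1) = -2517.50
Σ gᵢ = 19 + 20 + 0.95 = 39.95
Vm = -2517.50 / 39.95 = -63.02 mV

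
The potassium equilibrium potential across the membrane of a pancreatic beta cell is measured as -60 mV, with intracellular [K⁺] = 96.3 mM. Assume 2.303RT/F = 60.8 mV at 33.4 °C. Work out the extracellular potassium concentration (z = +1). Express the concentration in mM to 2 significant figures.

Nernst: E = (60.8/1) · log₁₀([out]/[in]), so log₁₀([out]/[in]) = -60.0 × 1 / 60.8 = -0.9868.
[out]/[in] = 10^(-0.9868) = 0.1031.
[out] = 0.1031 × 96.3 = 9.926 mM.

9.9 mM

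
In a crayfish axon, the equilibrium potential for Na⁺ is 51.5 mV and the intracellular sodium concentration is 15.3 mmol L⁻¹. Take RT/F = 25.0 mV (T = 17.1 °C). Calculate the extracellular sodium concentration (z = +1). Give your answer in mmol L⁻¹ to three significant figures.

120 mmol L⁻¹

Nernst: E = (25.0/1) · ln([out]/[in]), so ln([out]/[in]) = 51.5 × 1 / 25.0 = 2.0600.
[out]/[in] = e^(2.0600) = 7.846.
[out] = 7.846 × 15.3 = 120 mmol L⁻¹.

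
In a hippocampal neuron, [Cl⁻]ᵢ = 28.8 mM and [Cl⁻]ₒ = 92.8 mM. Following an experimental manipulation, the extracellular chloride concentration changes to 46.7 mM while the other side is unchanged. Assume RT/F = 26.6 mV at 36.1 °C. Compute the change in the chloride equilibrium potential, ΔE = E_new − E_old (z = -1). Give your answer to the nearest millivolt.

18 mV

E_old = (26.6/-1)·ln(92.8/28.8) = -31.12 mV
E_new = (26.6/-1)·ln(46.7/28.8) = -12.86 mV
ΔE = -12.86 − (-31.12) = 18.27 mV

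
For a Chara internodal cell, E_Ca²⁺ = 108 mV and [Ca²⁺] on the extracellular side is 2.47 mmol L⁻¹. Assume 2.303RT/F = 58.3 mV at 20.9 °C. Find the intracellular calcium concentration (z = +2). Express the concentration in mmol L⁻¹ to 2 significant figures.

Nernst: E = (58.3/2) · log₁₀([out]/[in]), so log₁₀([out]/[in]) = 108.0 × 2 / 58.3 = 3.7050.
[out]/[in] = 10^(3.7050) = 5070.
[in] = 2.47 / 5070 = 0.0004872 mmol L⁻¹.

0.00049 mmol L⁻¹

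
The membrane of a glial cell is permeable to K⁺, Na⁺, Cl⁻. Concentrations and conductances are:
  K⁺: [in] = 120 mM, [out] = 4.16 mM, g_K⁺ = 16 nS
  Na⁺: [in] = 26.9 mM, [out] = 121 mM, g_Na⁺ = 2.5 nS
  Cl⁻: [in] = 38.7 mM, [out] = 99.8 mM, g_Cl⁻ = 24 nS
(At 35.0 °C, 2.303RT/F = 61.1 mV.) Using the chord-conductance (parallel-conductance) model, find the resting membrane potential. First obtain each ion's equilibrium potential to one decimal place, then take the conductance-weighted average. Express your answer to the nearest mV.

E_K⁺ = (61.1/1)·log₁₀(4.16/120) = -89.2 mV
E_Na⁺ = (61.1/1)·log₁₀(121/26.9) = 39.9 mV
E_Cl⁻ = (61.1/-1)·log₁₀(99.8/38.7) = -25.1 mV
Vm = (Σ gᵢEᵢ)/(Σ gᵢ) = (16·-89.2 + 2.5·39.9 + 24·-25.1) / (16 + 2.5 + 24)
= -1929.85 / 42.5 = -45.41 mV

-45 mV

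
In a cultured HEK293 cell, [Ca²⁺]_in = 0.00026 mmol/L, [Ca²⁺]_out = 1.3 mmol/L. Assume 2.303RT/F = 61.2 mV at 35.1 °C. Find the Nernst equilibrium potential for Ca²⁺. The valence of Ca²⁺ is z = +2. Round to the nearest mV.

E = (61.2/z) · log₁₀([Ca²⁺]_out/[Ca²⁺]_in) with z = +2.
= (61.2/2) · log₁₀(1.3/0.00026) = 30.60 · log₁₀(5000)
= 30.60 · (3.6990) = 113.19 mV

113 mV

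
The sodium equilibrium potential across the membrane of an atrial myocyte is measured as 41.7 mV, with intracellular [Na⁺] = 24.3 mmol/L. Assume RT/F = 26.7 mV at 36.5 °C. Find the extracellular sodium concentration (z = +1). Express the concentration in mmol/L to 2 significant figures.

120 mmol/L

Nernst: E = (26.7/1) · ln([out]/[in]), so ln([out]/[in]) = 41.7 × 1 / 26.7 = 1.5618.
[out]/[in] = e^(1.5618) = 4.767.
[out] = 4.767 × 24.3 = 115.8 mmol/L.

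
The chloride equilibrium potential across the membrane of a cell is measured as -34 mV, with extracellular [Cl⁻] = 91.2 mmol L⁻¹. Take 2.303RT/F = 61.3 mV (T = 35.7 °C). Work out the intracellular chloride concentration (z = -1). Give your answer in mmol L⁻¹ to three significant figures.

25.4 mmol L⁻¹

Nernst: E = (61.3/-1) · log₁₀([out]/[in]), so log₁₀([out]/[in]) = -34.0 × -1 / 61.3 = 0.5546.
[out]/[in] = 10^(0.5546) = 3.586.
[in] = 91.2 / 3.586 = 25.43 mmol L⁻¹.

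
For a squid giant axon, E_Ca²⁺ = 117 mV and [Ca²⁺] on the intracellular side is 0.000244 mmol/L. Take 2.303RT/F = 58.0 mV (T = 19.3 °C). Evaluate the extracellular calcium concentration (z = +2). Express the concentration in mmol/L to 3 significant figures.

Nernst: E = (58.0/2) · log₁₀([out]/[in]), so log₁₀([out]/[in]) = 117.0 × 2 / 58.0 = 4.0345.
[out]/[in] = 10^(4.0345) = 1.083e+04.
[out] = 1.083e+04 × 0.000244 = 2.642 mmol/L.

2.64 mmol/L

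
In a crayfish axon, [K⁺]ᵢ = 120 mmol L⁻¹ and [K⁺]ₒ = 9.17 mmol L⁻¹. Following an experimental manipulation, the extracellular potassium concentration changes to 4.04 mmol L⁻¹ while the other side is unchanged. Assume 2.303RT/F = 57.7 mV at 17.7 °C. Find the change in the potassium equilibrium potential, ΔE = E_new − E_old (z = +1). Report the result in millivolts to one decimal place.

E_old = (57.7/1)·log₁₀(9.17/120) = -64.44 mV
E_new = (57.7/1)·log₁₀(4.04/120) = -84.98 mV
ΔE = -84.98 − (-64.44) = -20.54 mV

-20.5 mV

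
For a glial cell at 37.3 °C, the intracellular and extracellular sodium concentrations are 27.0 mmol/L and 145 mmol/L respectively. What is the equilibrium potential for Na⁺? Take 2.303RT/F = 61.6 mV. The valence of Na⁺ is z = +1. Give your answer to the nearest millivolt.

E = (61.6/z) · log₁₀([Na⁺]_out/[Na⁺]_in) with z = +1.
= (61.6/1) · log₁₀(145/27.0) = 61.60 · log₁₀(5.37)
= 61.60 · (0.7300) = 44.97 mV

45 mV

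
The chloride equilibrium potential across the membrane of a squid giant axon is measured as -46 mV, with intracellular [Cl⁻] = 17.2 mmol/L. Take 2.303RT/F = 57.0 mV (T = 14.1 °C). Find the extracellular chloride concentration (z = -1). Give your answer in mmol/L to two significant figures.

110 mmol/L

Nernst: E = (57.0/-1) · log₁₀([out]/[in]), so log₁₀([out]/[in]) = -46.0 × -1 / 57.0 = 0.8070.
[out]/[in] = 10^(0.8070) = 6.412.
[out] = 6.412 × 17.2 = 110.3 mmol/L.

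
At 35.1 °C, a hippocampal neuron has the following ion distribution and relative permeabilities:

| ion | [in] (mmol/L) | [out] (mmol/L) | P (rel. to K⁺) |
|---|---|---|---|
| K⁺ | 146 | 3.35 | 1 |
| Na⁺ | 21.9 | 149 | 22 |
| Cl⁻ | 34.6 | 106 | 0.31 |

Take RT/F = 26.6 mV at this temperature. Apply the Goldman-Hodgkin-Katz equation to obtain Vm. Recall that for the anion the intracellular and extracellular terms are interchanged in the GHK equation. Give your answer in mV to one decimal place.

Vm = 26.6 · ln[(Σ P·[cation]ₒ + Σ P·[anion]ᵢ) / (Σ P·[cation]ᵢ + Σ P·[anion]ₒ)]
Numerator = 1×3.35 + 22×149 + 0.31×34.6 = 3292
Denominator = 1×146 + 22×21.9 + 0.31×106 = 660.7
Vm = 26.6 · ln(4.983) = 26.6 × (1.6060) = 42.72 mV

42.7 mV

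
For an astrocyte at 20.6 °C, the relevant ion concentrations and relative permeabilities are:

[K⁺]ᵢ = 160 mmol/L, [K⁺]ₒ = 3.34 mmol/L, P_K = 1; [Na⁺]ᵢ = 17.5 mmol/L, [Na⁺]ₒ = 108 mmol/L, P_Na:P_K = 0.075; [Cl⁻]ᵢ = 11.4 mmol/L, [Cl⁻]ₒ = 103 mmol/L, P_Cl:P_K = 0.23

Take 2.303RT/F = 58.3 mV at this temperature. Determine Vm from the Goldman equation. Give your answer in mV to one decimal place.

Vm = 58.3 · log₁₀[(Σ P·[cation]ₒ + Σ P·[anion]ᵢ) / (Σ P·[cation]ᵢ + Σ P·[anion]ₒ)]
Numerator = 1×3.34 + 0.075×108 + 0.23×11.4 = 14.06
Denominator = 1×160 + 0.075×17.5 + 0.23×103 = 185
Vm = 58.3 · log₁₀(0.07601) = 58.3 × (-1.1191) = -65.25 mV

-65.2 mV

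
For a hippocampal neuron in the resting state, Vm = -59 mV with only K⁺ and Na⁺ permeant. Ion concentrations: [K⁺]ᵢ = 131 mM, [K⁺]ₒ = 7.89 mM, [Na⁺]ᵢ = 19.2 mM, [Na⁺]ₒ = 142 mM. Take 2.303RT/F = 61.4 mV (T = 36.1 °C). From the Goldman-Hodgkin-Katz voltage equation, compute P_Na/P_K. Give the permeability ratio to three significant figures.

Let α = P_Na/P_K. GHK: Vm = 61.4·log₁₀[(Kₒ + α·Naₒ)/(Kᵢ + α·Naᵢ)].
10^(Vm/61.4) = 10^(-59.0/61.4) = 0.10942
So 0.10942·(Kᵢ + α·Naᵢ) = Kₒ + α·Naₒ → α = (0.10942·131.0 − 7.89) / (142.0 − 0.10942·19.2)
α = (14.33 − 7.89) / (142.0 − 2.101) = 6.444/139.9 = 0.04606

0.0461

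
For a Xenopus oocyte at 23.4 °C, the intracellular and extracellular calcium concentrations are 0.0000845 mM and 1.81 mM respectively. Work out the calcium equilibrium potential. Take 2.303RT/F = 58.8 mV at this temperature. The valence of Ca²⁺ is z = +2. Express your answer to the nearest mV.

127 mV

E = (58.8/z) · log₁₀([Ca²⁺]_out/[Ca²⁺]_in) with z = +2.
= (58.8/2) · log₁₀(1.81/0.0000845) = 29.40 · log₁₀(2.142e+04)
= 29.40 · (4.3308) = 127.33 mV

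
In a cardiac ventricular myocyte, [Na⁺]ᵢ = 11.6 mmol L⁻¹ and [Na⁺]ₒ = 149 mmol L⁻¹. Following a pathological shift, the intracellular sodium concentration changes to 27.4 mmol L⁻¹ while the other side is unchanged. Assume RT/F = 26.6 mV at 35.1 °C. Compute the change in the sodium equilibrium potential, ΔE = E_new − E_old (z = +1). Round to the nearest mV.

-23 mV

E_old = (26.6/1)·ln(149/11.6) = 67.91 mV
E_new = (26.6/1)·ln(149/27.4) = 45.04 mV
ΔE = 45.04 − (67.91) = -22.86 mV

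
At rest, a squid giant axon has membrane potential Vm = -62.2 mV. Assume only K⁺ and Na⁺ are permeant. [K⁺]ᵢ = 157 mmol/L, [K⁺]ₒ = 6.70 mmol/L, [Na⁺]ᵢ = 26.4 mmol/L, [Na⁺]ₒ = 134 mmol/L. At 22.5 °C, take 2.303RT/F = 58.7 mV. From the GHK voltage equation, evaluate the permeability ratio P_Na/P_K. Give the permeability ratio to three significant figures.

Let α = P_Na/P_K. GHK: Vm = 58.7·log₁₀[(Kₒ + α·Naₒ)/(Kᵢ + α·Naᵢ)].
10^(Vm/58.7) = 10^(-62.2/58.7) = 0.087172
So 0.087172·(Kᵢ + α·Naᵢ) = Kₒ + α·Naₒ → α = (0.087172·157.0 − 6.7) / (134.0 − 0.087172·26.4)
α = (13.69 − 6.7) / (134.0 − 2.301) = 6.986/131.7 = 0.05304

0.0530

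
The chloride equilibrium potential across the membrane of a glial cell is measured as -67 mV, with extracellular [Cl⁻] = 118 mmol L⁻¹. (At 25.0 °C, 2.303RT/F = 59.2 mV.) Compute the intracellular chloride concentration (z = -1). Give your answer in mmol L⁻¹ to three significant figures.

Nernst: E = (59.2/-1) · log₁₀([out]/[in]), so log₁₀([out]/[in]) = -67.0 × -1 / 59.2 = 1.1318.
[out]/[in] = 10^(1.1318) = 13.54.
[in] = 118 / 13.54 = 8.712 mmol L⁻¹.

8.71 mmol L⁻¹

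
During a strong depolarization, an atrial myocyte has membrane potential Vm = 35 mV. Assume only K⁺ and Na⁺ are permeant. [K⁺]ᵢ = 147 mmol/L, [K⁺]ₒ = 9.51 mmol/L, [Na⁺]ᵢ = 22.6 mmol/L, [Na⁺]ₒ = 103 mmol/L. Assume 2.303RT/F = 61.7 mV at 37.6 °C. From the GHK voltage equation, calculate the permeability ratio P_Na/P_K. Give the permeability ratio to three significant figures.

Let α = P_Na/P_K. GHK: Vm = 61.7·log₁₀[(Kₒ + α·Naₒ)/(Kᵢ + α·Naᵢ)].
10^(Vm/61.7) = 10^(35.0/61.7) = 3.692
So 3.692·(Kᵢ + α·Naᵢ) = Kₒ + α·Naₒ → α = (3.692·147.0 − 9.51) / (103.0 − 3.692·22.6)
α = (542.7 − 9.51) / (103.0 − 83.44) = 533.2/19.56 = 27.26

27.3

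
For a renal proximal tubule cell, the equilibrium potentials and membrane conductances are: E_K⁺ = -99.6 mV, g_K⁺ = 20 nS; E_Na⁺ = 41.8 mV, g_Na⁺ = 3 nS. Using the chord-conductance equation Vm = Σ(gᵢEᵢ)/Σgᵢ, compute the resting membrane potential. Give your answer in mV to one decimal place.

Σ gᵢEᵢ = 20·(-99.6) + 3·(41.8) = -1866.60
Σ gᵢ = 20 + 3 = 23
Vm = -1866.60 / 23 = -81.16 mV

-81.2 mV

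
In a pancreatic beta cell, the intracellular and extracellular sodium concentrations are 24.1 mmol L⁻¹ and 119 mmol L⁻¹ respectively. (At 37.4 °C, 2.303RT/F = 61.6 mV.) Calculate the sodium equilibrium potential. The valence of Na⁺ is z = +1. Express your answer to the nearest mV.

43 mV

E = (61.6/z) · log₁₀([Na⁺]_out/[Na⁺]_in) with z = +1.
= (61.6/1) · log₁₀(119/24.1) = 61.60 · log₁₀(4.938)
= 61.60 · (0.6935) = 42.72 mV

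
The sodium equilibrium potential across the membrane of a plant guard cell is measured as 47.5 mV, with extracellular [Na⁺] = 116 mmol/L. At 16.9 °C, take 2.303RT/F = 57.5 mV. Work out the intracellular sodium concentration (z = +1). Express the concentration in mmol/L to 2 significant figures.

17 mmol/L

Nernst: E = (57.5/1) · log₁₀([out]/[in]), so log₁₀([out]/[in]) = 47.5 × 1 / 57.5 = 0.8261.
[out]/[in] = 10^(0.8261) = 6.7.
[in] = 116 / 6.7 = 17.31 mmol/L.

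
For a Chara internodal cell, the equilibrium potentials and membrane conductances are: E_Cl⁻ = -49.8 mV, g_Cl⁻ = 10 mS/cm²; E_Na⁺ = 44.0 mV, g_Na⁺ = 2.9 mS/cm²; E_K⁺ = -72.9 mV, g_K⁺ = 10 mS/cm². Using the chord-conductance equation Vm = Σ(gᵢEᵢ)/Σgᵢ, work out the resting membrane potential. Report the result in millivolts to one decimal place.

-48.0 mV

Σ gᵢEᵢ = 10·(-49.8) + 2.9·(44.0) + 10·(-72.9) = -1099.40
Σ gᵢ = 10 + 2.9 + 10 = 22.9
Vm = -1099.40 / 22.9 = -48.01 mV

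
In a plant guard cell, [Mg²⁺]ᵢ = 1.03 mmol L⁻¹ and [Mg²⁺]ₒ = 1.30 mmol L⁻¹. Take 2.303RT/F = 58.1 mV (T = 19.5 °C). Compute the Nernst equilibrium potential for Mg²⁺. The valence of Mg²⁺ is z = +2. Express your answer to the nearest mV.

E = (58.1/z) · log₁₀([Mg²⁺]_out/[Mg²⁺]_in) with z = +2.
= (58.1/2) · log₁₀(1.30/1.03) = 29.05 · log₁₀(1.262)
= 29.05 · (0.1011) = 2.94 mV

3 mV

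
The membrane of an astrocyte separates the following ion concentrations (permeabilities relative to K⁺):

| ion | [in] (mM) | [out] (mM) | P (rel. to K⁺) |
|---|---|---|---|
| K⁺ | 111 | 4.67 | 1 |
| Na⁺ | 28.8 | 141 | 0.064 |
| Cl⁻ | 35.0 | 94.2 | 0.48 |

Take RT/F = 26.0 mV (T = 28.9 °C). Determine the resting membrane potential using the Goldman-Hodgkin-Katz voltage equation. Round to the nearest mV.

-43 mV

Vm = 26.0 · ln[(Σ P·[cation]ₒ + Σ P·[anion]ᵢ) / (Σ P·[cation]ᵢ + Σ P·[anion]ₒ)]
Numerator = 1×4.67 + 0.064×141 + 0.48×35.0 = 30.49
Denominator = 1×111 + 0.064×28.8 + 0.48×94.2 = 158.1
Vm = 26.0 · ln(0.19293) = 26.0 × (-1.6454) = -42.78 mV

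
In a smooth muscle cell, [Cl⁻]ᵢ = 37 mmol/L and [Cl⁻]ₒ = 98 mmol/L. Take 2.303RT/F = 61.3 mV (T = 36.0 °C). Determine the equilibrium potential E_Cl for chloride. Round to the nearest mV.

-26 mV

E = (61.3/z) · log₁₀([Cl⁻]_out/[Cl⁻]_in) with z = -1.
For an anion, dividing by z = -1 reverses the sign.
= (61.3/-1) · log₁₀(98/37) = -61.30 · log₁₀(2.649)
= -61.30 · (0.4230) = -25.93 mV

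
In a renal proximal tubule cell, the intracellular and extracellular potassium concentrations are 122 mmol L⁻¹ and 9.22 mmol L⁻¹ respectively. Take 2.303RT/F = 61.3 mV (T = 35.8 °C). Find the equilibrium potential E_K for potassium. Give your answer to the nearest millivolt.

E = (61.3/z) · log₁₀([K⁺]_out/[K⁺]_in) with z = +1.
= (61.3/1) · log₁₀(9.22/122) = 61.30 · log₁₀(0.07557)
= 61.30 · (-1.1216) = -68.76 mV

-69 mV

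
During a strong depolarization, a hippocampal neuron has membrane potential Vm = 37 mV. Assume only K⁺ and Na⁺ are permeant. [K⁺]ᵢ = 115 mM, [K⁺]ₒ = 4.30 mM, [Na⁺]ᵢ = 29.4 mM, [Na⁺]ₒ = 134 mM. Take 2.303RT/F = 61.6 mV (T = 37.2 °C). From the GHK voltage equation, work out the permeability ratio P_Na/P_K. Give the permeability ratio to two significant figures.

27

Let α = P_Na/P_K. GHK: Vm = 61.6·log₁₀[(Kₒ + α·Naₒ)/(Kᵢ + α·Naᵢ)].
10^(Vm/61.6) = 10^(37.0/61.6) = 3.987
So 3.987·(Kᵢ + α·Naᵢ) = Kₒ + α·Naₒ → α = (3.987·115.0 − 4.3) / (134.0 − 3.987·29.4)
α = (458.5 − 4.3) / (134.0 − 117.2) = 454.2/16.78 = 27.07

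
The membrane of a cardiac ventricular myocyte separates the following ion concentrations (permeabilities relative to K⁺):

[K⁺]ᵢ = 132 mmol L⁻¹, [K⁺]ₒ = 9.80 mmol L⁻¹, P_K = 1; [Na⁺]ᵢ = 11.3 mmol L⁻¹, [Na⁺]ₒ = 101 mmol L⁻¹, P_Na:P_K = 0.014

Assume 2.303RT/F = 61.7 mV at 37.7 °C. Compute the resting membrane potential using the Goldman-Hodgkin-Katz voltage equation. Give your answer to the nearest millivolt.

Vm = 61.7 · log₁₀[(Σ P·[cation]ₒ + Σ P·[anion]ᵢ) / (Σ P·[cation]ᵢ + Σ P·[anion]ₒ)]
Numerator = 1×9.80 + 0.014×101 = 11.21
Denominator = 1×132 + 0.014×11.3 = 132.2
Vm = 61.7 · log₁₀(0.084853) = 61.7 × (-1.0713) = -66.10 mV

-66 mV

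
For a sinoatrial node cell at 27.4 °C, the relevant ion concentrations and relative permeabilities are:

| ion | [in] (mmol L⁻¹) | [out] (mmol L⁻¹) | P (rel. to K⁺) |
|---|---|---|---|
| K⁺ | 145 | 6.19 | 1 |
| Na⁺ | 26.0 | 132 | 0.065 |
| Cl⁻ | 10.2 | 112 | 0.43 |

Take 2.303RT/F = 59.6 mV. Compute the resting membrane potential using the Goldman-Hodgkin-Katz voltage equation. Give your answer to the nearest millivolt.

Vm = 59.6 · log₁₀[(Σ P·[cation]ₒ + Σ P·[anion]ᵢ) / (Σ P·[cation]ᵢ + Σ P·[anion]ₒ)]
Numerator = 1×6.19 + 0.065×132 + 0.43×10.2 = 19.16
Denominator = 1×145 + 0.065×26.0 + 0.43×112 = 194.8
Vm = 59.6 · log₁₀(0.098312) = 59.6 × (-1.0074) = -60.04 mV

-60 mV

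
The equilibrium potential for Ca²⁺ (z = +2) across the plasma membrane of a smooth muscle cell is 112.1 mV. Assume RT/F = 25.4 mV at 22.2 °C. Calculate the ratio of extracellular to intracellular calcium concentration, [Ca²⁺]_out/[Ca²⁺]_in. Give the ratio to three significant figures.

ln([out]/[in]) = E·z/(25.4) = 112.1 × 2 / 25.4 = 8.8268
[out]/[in] = e^(8.8268) = 6814

6810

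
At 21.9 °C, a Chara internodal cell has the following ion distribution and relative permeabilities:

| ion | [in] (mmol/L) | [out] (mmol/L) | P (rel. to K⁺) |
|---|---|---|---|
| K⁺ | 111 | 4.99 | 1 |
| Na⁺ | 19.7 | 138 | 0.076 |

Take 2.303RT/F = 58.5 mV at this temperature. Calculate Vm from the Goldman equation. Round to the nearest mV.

Vm = 58.5 · log₁₀[(Σ P·[cation]ₒ + Σ P·[anion]ᵢ) / (Σ P·[cation]ᵢ + Σ P·[anion]ₒ)]
Numerator = 1×4.99 + 0.076×138 = 15.48
Denominator = 1×111 + 0.076×19.7 = 112.5
Vm = 58.5 · log₁₀(0.13759) = 58.5 × (-0.8614) = -50.39 mV

-50 mV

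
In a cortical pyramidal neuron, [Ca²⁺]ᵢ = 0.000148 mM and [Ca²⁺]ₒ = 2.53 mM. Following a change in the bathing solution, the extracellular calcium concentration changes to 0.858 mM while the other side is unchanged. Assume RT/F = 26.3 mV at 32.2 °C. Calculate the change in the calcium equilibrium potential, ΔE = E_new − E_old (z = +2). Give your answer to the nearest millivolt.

-14 mV

E_old = (26.3/2)·ln(2.53/0.000148) = 128.17 mV
E_new = (26.3/2)·ln(0.858/0.000148) = 113.95 mV
ΔE = 113.95 − (128.17) = -14.22 mV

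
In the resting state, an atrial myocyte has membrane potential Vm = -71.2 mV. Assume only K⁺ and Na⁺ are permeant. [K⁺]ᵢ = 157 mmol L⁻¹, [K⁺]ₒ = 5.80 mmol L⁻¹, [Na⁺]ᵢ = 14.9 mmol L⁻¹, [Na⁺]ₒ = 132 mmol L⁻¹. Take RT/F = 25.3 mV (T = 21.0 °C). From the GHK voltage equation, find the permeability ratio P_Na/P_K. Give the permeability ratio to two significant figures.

Let α = P_Na/P_K. GHK: Vm = 25.3·ln[(Kₒ + α·Naₒ)/(Kᵢ + α·Naᵢ)].
e^(Vm/25.3) = e^(-71.2/25.3) = 0.059951
So 0.059951·(Kᵢ + α·Naᵢ) = Kₒ + α·Naₒ → α = (0.059951·157.0 − 5.8) / (132.0 − 0.059951·14.9)
α = (9.412 − 5.8) / (132.0 − 0.8933) = 3.612/131.1 = 0.02755

0.028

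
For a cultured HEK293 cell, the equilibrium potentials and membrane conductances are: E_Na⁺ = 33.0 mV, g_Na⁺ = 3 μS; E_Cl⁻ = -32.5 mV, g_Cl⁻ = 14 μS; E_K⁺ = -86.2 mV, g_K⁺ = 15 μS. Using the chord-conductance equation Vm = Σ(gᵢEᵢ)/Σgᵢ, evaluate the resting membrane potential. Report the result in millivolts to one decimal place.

Σ gᵢEᵢ = 3·(33.0) + 14·(-32.5) + 15·(-86.2) = -1649.00
Σ gᵢ = 3 + 14 + 15 = 32
Vm = -1649.00 / 32 = -51.53 mV

-51.5 mV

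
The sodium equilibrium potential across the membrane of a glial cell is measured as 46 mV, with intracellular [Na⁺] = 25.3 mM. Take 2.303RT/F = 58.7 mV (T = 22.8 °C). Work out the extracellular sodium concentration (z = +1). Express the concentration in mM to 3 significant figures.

154 mM

Nernst: E = (58.7/1) · log₁₀([out]/[in]), so log₁₀([out]/[in]) = 46.0 × 1 / 58.7 = 0.7836.
[out]/[in] = 10^(0.7836) = 6.076.
[out] = 6.076 × 25.3 = 153.7 mM.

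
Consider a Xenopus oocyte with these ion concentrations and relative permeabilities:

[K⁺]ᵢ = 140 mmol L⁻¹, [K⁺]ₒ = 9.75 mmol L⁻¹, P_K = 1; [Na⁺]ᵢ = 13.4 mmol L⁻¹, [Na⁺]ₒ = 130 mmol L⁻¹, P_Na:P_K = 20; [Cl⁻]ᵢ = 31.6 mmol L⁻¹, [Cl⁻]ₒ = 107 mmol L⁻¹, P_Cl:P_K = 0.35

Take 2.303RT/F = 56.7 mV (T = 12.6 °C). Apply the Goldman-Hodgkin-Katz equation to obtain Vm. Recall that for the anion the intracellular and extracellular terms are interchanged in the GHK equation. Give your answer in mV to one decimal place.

Vm = 56.7 · log₁₀[(Σ P·[cation]ₒ + Σ P·[anion]ᵢ) / (Σ P·[cation]ᵢ + Σ P·[anion]ₒ)]
Numerator = 1×9.75 + 20×130 + 0.35×31.6 = 2621
Denominator = 1×140 + 20×13.4 + 0.35×107 = 445.4
Vm = 56.7 · log₁₀(5.8835) = 56.7 × (0.7696) = 43.64 mV

43.6 mV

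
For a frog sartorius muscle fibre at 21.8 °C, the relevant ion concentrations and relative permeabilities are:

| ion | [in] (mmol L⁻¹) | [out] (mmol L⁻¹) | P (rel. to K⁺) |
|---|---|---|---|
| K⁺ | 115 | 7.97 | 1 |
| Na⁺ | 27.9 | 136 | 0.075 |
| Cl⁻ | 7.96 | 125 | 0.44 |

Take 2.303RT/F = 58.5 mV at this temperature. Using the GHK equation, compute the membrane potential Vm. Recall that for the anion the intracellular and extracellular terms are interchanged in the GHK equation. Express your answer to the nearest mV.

Vm = 58.5 · log₁₀[(Σ P·[cation]ₒ + Σ P·[anion]ᵢ) / (Σ P·[cation]ᵢ + Σ P·[anion]ₒ)]
Numerator = 1×7.97 + 0.075×136 + 0.44×7.96 = 21.67
Denominator = 1×115 + 0.075×27.9 + 0.44×125 = 172.1
Vm = 58.5 · log₁₀(0.12593) = 58.5 × (-0.8999) = -52.64 mV

-53 mV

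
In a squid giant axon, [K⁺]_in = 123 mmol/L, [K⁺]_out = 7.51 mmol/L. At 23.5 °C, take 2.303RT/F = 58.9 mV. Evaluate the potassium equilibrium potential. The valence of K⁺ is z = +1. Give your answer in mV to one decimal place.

E = (58.9/z) · log₁₀([K⁺]_out/[K⁺]_in) with z = +1.
= (58.9/1) · log₁₀(7.51/123) = 58.90 · log₁₀(0.06106)
= 58.90 · (-1.2143) = -71.52 mV

-71.5 mV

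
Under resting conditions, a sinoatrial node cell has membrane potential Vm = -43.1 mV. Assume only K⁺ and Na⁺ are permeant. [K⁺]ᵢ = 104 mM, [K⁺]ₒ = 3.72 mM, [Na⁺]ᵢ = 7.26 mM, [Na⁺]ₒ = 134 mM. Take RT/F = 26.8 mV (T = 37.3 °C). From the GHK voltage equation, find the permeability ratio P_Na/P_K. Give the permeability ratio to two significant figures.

0.13

Let α = P_Na/P_K. GHK: Vm = 26.8·ln[(Kₒ + α·Naₒ)/(Kᵢ + α·Naᵢ)].
e^(Vm/26.8) = e^(-43.1/26.8) = 0.20025
So 0.20025·(Kᵢ + α·Naᵢ) = Kₒ + α·Naₒ → α = (0.20025·104.0 − 3.72) / (134.0 − 0.20025·7.26)
α = (20.83 − 3.72) / (134.0 − 1.454) = 17.11/132.5 = 0.1291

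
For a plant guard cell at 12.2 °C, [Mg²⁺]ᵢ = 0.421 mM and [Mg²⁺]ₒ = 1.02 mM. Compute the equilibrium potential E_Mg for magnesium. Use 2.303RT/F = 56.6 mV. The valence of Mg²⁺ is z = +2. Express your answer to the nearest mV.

11 mV

E = (56.6/z) · log₁₀([Mg²⁺]_out/[Mg²⁺]_in) with z = +2.
= (56.6/2) · log₁₀(1.02/0.421) = 28.30 · log₁₀(2.423)
= 28.30 · (0.3843) = 10.88 mV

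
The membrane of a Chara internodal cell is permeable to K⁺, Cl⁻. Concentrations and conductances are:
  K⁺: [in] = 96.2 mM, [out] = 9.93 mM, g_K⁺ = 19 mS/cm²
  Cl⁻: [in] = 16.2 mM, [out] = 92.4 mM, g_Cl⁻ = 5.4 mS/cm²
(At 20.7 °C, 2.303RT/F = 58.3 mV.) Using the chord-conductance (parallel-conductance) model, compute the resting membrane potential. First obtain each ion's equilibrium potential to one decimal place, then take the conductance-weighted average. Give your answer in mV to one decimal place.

E_K⁺ = (58.3/1)·log₁₀(9.93/96.2) = -57.5 mV
E_Cl⁻ = (58.3/-1)·log₁₀(92.4/16.2) = -44.1 mV
Vm = (Σ gᵢEᵢ)/(Σ gᵢ) = (19·-57.5 + 5.4·-44.1) / (19 + 5.4)
= -1330.64 / 24.4 = -54.53 mV

-54.5 mV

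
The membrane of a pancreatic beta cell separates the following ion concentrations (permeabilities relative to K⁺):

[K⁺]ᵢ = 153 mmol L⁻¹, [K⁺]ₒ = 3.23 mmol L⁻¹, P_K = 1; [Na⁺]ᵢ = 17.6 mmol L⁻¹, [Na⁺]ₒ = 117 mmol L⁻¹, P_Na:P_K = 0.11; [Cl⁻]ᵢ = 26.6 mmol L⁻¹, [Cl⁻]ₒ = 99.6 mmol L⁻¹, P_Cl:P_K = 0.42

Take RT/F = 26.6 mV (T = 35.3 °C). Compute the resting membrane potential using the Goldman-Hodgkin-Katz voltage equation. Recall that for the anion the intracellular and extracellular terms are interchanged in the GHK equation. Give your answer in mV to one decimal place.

Vm = 26.6 · ln[(Σ P·[cation]ₒ + Σ P·[anion]ᵢ) / (Σ P·[cation]ᵢ + Σ P·[anion]ₒ)]
Numerator = 1×3.23 + 0.11×117 + 0.42×26.6 = 27.27
Denominator = 1×153 + 0.11×17.6 + 0.42×99.6 = 196.8
Vm = 26.6 · ln(0.1386) = 26.6 × (-1.9762) = -52.57 mV

-52.6 mV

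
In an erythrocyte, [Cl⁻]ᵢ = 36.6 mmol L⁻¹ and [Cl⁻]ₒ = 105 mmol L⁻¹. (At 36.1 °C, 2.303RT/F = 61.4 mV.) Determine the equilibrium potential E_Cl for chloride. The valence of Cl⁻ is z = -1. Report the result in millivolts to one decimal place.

-28.1 mV

E = (61.4/z) · log₁₀([Cl⁻]_out/[Cl⁻]_in) with z = -1.
For an anion, dividing by z = -1 reverses the sign.
= (61.4/-1) · log₁₀(105/36.6) = -61.40 · log₁₀(2.869)
= -61.40 · (0.4577) = -28.10 mV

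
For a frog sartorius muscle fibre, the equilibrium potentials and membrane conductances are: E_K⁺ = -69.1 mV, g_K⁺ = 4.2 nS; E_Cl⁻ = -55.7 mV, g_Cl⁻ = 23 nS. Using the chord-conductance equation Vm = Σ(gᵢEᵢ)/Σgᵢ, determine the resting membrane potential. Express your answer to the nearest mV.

-58 mV

Σ gᵢEᵢ = 4.2·(-69.1) + 23·(-55.7) = -1571.32
Σ gᵢ = 4.2 + 23 = 27.2
Vm = -1571.32 / 27.2 = -57.77 mV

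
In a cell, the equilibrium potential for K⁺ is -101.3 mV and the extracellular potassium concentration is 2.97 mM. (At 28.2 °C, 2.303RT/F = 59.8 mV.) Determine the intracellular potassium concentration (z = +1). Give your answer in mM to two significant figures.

150 mM

Nernst: E = (59.8/1) · log₁₀([out]/[in]), so log₁₀([out]/[in]) = -101.3 × 1 / 59.8 = -1.6940.
[out]/[in] = 10^(-1.6940) = 0.02023.
[in] = 2.97 / 0.02023 = 146.8 mM.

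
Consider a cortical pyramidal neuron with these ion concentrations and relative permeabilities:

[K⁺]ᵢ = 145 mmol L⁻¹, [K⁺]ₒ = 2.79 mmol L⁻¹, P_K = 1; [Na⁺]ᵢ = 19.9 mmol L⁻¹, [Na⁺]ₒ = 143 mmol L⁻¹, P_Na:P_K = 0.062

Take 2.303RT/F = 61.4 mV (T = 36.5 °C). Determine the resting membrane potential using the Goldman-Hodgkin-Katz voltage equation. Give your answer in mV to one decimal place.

Vm = 61.4 · log₁₀[(Σ P·[cation]ₒ + Σ P·[anion]ᵢ) / (Σ P·[cation]ᵢ + Σ P·[anion]ₒ)]
Numerator = 1×2.79 + 0.062×143 = 11.66
Denominator = 1×145 + 0.062×19.9 = 146.2
Vm = 61.4 · log₁₀(0.079708) = 61.4 × (-1.0985) = -67.45 mV

-67.4 mV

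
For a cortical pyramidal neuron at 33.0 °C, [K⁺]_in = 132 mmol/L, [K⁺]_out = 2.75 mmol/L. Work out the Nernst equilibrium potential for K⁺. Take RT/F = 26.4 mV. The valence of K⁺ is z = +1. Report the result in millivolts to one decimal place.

-102.2 mV

E = (26.4/z) · ln([K⁺]_out/[K⁺]_in) with z = +1.
= (26.4/1) · ln(2.75/132) = 26.40 · ln(0.02083)
= 26.40 · (-3.8712) = -102.20 mV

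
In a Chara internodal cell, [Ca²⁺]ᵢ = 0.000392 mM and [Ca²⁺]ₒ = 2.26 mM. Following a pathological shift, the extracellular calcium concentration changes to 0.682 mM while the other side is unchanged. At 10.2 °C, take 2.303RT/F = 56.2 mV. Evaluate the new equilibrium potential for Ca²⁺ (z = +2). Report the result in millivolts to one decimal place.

After the shift: [Ca²⁺]_out = 0.682, [Ca²⁺]_in = 0.000392 mM.
E_new = (56.2/2)·log₁₀(0.682/0.000392) = 28.10 · (3.2405) = 91.06 mV

91.1 mV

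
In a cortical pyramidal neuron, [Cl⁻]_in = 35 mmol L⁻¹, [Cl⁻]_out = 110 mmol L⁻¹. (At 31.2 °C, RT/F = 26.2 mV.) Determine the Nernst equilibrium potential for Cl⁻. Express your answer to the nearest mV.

E = (26.2/z) · ln([Cl⁻]_out/[Cl⁻]_in) with z = -1.
For an anion, dividing by z = -1 reverses the sign.
= (26.2/-1) · ln(110/35) = -26.20 · ln(3.143)
= -26.20 · (1.1451) = -30.00 mV

-30 mV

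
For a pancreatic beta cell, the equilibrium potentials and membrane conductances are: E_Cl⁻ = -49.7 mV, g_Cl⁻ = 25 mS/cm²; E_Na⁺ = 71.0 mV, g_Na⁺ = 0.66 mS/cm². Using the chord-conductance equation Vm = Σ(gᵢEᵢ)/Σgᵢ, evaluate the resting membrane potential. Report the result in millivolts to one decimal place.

-46.6 mV

Σ gᵢEᵢ = 25·(-49.7) + 0.66·(71.0) = -1195.64
Σ gᵢ = 25 + 0.66 = 25.66
Vm = -1195.64 / 25.66 = -46.60 mV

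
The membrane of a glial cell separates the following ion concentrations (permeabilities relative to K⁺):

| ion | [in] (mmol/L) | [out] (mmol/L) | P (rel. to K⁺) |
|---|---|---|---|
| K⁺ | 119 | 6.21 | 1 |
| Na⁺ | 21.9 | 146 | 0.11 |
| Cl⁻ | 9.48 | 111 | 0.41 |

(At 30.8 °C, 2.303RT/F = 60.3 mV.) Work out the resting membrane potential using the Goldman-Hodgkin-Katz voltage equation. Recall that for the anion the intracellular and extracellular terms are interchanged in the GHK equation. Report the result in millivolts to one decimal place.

-48.5 mV

Vm = 60.3 · log₁₀[(Σ P·[cation]ₒ + Σ P·[anion]ᵢ) / (Σ P·[cation]ᵢ + Σ P·[anion]ₒ)]
Numerator = 1×6.21 + 0.11×146 + 0.41×9.48 = 26.16
Denominator = 1×119 + 0.11×21.9 + 0.41×111 = 166.9
Vm = 60.3 · log₁₀(0.1567) = 60.3 × (-0.8049) = -48.54 mV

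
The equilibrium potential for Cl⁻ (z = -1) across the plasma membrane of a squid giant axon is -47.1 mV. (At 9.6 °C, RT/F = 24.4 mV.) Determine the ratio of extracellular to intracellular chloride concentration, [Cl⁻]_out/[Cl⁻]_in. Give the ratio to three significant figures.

ln([out]/[in]) = E·z/(24.4) = -47.1 × -1 / 24.4 = 1.9303
[out]/[in] = e^(1.9303) = 6.892

6.89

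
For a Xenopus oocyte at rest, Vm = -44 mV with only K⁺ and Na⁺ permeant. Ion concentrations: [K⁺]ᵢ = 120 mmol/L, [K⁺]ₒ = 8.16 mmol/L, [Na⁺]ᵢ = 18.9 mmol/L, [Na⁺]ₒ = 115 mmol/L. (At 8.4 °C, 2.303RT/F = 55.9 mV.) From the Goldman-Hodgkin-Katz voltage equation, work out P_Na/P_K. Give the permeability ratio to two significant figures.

0.10

Let α = P_Na/P_K. GHK: Vm = 55.9·log₁₀[(Kₒ + α·Naₒ)/(Kᵢ + α·Naᵢ)].
10^(Vm/55.9) = 10^(-44.0/55.9) = 0.16326
So 0.16326·(Kᵢ + α·Naᵢ) = Kₒ + α·Naₒ → α = (0.16326·120.0 − 8.16) / (115.0 − 0.16326·18.9)
α = (19.59 − 8.16) / (115.0 − 3.086) = 11.43/111.9 = 0.1021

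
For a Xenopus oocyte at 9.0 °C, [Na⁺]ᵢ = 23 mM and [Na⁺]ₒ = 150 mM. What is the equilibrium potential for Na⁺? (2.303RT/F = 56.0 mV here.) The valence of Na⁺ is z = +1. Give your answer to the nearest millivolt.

E = (56.0/z) · log₁₀([Na⁺]_out/[Na⁺]_in) with z = +1.
= (56.0/1) · log₁₀(150/23) = 56.00 · log₁₀(6.522)
= 56.00 · (0.8144) = 45.60 mV

46 mV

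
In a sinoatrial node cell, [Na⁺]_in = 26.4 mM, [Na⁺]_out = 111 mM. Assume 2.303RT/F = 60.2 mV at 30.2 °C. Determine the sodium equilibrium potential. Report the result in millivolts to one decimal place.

37.5 mV

E = (60.2/z) · log₁₀([Na⁺]_out/[Na⁺]_in) with z = +1.
= (60.2/1) · log₁₀(111/26.4) = 60.20 · log₁₀(4.205)
= 60.20 · (0.6237) = 37.55 mV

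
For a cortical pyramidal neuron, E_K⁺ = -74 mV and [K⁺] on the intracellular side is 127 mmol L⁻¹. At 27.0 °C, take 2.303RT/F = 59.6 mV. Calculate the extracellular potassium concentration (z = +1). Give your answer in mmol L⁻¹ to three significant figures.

7.28 mmol L⁻¹

Nernst: E = (59.6/1) · log₁₀([out]/[in]), so log₁₀([out]/[in]) = -74.0 × 1 / 59.6 = -1.2416.
[out]/[in] = 10^(-1.2416) = 0.05733.
[out] = 0.05733 × 127 = 7.281 mmol L⁻¹.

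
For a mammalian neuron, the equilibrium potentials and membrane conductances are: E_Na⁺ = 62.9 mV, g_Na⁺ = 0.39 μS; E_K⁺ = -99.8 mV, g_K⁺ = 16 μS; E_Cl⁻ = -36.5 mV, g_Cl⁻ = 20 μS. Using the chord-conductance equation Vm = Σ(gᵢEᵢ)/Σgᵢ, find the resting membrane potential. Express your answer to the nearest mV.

-63 mV

Σ gᵢEᵢ = 0.39·(62.9) + 16·(-99.8) + 20·(-36.5) = -2302.27
Σ gᵢ = 0.39 + 16 + 20 = 36.39
Vm = -2302.27 / 36.39 = -63.27 mV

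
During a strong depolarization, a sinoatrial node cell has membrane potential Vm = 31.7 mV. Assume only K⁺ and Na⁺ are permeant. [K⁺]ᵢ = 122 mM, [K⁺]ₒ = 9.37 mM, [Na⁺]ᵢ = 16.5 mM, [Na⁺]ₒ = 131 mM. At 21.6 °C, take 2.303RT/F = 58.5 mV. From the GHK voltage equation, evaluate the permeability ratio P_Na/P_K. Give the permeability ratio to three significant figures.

Let α = P_Na/P_K. GHK: Vm = 58.5·log₁₀[(Kₒ + α·Naₒ)/(Kᵢ + α·Naᵢ)].
10^(Vm/58.5) = 10^(31.7/58.5) = 3.4824
So 3.4824·(Kᵢ + α·Naᵢ) = Kₒ + α·Naₒ → α = (3.4824·122.0 − 9.37) / (131.0 − 3.4824·16.5)
α = (424.9 − 9.37) / (131.0 − 57.46) = 415.5/73.54 = 5.65

5.65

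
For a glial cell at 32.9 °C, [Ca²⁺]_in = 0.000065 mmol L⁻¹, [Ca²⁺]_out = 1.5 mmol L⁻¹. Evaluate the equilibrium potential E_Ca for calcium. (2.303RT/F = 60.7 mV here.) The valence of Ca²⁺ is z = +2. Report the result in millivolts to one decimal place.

132.4 mV

E = (60.7/z) · log₁₀([Ca²⁺]_out/[Ca²⁺]_in) with z = +2.
= (60.7/2) · log₁₀(1.5/0.000065) = 30.35 · log₁₀(2.308e+04)
= 30.35 · (4.3632) = 132.42 mV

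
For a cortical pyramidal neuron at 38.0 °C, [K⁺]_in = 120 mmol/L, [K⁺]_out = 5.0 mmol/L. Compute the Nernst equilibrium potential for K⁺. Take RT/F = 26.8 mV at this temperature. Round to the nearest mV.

-85 mV

E = (26.8/z) · ln([K⁺]_out/[K⁺]_in) with z = +1.
= (26.8/1) · ln(5.0/120) = 26.80 · ln(0.04167)
= 26.80 · (-3.1781) = -85.17 mV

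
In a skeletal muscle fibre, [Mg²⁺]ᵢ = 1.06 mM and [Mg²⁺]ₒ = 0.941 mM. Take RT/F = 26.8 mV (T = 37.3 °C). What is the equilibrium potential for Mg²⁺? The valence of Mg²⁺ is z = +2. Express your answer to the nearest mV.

E = (26.8/z) · ln([Mg²⁺]_out/[Mg²⁺]_in) with z = +2.
= (26.8/2) · ln(0.941/1.06) = 13.40 · ln(0.8877)
= 13.40 · (-0.1191) = -1.60 mV

-2 mV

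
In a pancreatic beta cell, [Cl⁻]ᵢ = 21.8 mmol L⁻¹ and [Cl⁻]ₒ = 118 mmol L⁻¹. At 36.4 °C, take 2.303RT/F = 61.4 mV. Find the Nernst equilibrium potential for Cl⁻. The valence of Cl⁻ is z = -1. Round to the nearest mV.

-45 mV

E = (61.4/z) · log₁₀([Cl⁻]_out/[Cl⁻]_in) with z = -1.
For an anion, dividing by z = -1 reverses the sign.
= (61.4/-1) · log₁₀(118/21.8) = -61.40 · log₁₀(5.413)
= -61.40 · (0.7334) = -45.03 mV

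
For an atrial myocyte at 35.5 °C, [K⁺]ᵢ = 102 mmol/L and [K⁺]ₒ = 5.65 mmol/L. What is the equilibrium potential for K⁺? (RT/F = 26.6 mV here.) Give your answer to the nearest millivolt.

-77 mV

E = (26.6/z) · ln([K⁺]_out/[K⁺]_in) with z = +1.
= (26.6/1) · ln(5.65/102) = 26.60 · ln(0.05539)
= 26.60 · (-2.8933) = -76.96 mV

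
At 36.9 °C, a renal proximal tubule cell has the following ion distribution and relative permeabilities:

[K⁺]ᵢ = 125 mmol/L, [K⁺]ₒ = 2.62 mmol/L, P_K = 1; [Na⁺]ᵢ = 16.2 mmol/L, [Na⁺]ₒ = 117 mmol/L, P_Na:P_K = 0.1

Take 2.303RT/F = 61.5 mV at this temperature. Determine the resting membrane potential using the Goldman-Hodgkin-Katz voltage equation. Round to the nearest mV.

-58 mV

Vm = 61.5 · log₁₀[(Σ P·[cation]ₒ + Σ P·[anion]ᵢ) / (Σ P·[cation]ᵢ + Σ P·[anion]ₒ)]
Numerator = 1×2.62 + 0.1×117 = 14.32
Denominator = 1×125 + 0.1×16.2 = 126.6
Vm = 61.5 · log₁₀(0.11309) = 61.5 × (-0.9466) = -58.21 mV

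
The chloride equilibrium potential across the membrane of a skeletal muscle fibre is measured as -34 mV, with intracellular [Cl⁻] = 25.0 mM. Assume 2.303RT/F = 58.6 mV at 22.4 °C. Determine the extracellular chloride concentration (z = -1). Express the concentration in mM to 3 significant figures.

Nernst: E = (58.6/-1) · log₁₀([out]/[in]), so log₁₀([out]/[in]) = -34.0 × -1 / 58.6 = 0.5802.
[out]/[in] = 10^(0.5802) = 3.804.
[out] = 3.804 × 25.0 = 95.09 mM.

95.1 mM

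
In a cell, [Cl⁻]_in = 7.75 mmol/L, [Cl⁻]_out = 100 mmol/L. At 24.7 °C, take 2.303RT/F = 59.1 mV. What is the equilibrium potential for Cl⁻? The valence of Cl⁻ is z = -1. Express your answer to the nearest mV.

-66 mV

E = (59.1/z) · log₁₀([Cl⁻]_out/[Cl⁻]_in) with z = -1.
For an anion, dividing by z = -1 reverses the sign.
= (59.1/-1) · log₁₀(100/7.75) = -59.10 · log₁₀(12.9)
= -59.10 · (1.1107) = -65.64 mV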